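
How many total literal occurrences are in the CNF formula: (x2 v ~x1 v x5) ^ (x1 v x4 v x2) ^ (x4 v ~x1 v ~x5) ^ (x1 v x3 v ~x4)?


Clause lengths: 3, 3, 3, 3.
Sum = 3 + 3 + 3 + 3 = 12.

12


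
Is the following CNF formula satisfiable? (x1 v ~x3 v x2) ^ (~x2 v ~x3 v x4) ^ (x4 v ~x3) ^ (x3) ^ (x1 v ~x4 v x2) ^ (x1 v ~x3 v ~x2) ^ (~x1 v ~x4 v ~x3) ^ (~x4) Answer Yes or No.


Check all 16 possible truth assignments.
Number of satisfying assignments found: 0.
The formula is unsatisfiable.

No


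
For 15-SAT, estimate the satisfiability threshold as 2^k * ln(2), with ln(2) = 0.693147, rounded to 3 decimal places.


Using the asymptotic formula: threshold ~ 2^k * ln(2).
2^15 = 32768.
32768 * 0.693147 = 22713.041.

22713.041


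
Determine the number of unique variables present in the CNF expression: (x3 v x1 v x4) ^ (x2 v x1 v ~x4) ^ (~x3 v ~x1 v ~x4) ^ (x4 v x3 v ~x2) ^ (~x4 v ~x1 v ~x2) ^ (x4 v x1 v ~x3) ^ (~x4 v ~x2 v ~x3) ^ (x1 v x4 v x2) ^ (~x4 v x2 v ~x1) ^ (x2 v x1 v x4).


Identify each distinct variable in the formula.
Variables found: x1, x2, x3, x4.
Total distinct variables = 4.

4


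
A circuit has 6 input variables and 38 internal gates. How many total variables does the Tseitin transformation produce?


The Tseitin transformation introduces one auxiliary variable per gate.
Total variables = inputs + gates = 6 + 38 = 44.

44


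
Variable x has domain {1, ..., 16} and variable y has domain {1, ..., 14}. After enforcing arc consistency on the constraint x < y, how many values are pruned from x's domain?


For the constraint x < y, x needs a supporting value in y's domain.
x can be at most 13 (one less than y's maximum).
Valid x values from domain: 13 out of 16.
Pruned = 16 - 13 = 3.

3


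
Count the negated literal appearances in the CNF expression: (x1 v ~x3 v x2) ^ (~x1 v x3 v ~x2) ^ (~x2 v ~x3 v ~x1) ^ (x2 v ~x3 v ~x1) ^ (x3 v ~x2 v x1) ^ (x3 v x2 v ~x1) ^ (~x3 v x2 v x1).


Scan each clause for negated literals.
Clause 1: 1 negative; Clause 2: 2 negative; Clause 3: 3 negative; Clause 4: 2 negative; Clause 5: 1 negative; Clause 6: 1 negative; Clause 7: 1 negative.
Total negative literal occurrences = 11.

11


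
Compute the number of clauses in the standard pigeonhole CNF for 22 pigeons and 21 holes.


The PHP encoding has two parts:
1) At-least-one-hole clauses: 22 (one per pigeon, each with 21 literals).
2) At-most-one-pigeon-per-hole clauses: 21 holes * C(22,2) = 21 * 231 = 4851.
Total clauses = 22 + 4851 = 4873.

4873


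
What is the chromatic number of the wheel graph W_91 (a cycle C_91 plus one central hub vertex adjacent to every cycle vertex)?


W_91 consists of the cycle C_91 together with a hub vertex adjacent to every cycle vertex.
The cycle C_91 needs 3 colors (odd cycle -> 3).
The hub is adjacent to every cycle vertex, so it must receive a new color distinct from all of them.
Chromatic number = 3 + 1 = 4.

4


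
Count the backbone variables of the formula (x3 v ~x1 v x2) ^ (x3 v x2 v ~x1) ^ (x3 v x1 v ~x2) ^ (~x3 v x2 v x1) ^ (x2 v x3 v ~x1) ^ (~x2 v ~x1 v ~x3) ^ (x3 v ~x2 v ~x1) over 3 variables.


Find all satisfying assignments: 3 model(s).
Check which variables have the same value in every model.
No variable is fixed across all models.
Backbone size = 0.

0


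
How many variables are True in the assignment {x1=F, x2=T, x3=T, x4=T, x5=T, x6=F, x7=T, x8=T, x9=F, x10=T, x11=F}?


The weight is the number of variables assigned True.
True variables: x2, x3, x4, x5, x7, x8, x10.
Weight = 7.

7


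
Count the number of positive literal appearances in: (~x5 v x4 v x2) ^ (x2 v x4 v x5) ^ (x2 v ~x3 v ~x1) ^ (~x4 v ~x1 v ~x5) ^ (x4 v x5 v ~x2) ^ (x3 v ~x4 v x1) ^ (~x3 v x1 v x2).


Scan each clause for unnegated literals.
Clause 1: 2 positive; Clause 2: 3 positive; Clause 3: 1 positive; Clause 4: 0 positive; Clause 5: 2 positive; Clause 6: 2 positive; Clause 7: 2 positive.
Total positive literal occurrences = 12.

12


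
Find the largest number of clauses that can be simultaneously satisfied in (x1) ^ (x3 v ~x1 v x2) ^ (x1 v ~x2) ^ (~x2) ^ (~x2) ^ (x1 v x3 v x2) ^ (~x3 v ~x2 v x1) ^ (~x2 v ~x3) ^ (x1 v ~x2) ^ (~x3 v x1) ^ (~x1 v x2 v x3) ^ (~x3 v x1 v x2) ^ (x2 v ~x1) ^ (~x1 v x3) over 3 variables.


Enumerate all 8 truth assignments.
For each, count how many of the 14 clauses are satisfied.
The formula is not fully satisfiable, so the maximum is below 14.
Maximum simultaneously satisfiable clauses = 13.

13


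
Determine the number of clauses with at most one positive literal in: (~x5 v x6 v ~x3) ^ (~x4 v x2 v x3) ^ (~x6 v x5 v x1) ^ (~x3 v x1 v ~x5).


A Horn clause has at most one positive literal.
Clause 1: 1 positive lit(s) -> Horn
Clause 2: 2 positive lit(s) -> not Horn
Clause 3: 2 positive lit(s) -> not Horn
Clause 4: 1 positive lit(s) -> Horn
Total Horn clauses = 2.

2


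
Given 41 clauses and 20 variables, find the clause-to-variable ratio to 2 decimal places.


Clause-to-variable ratio = clauses / variables.
41 / 20 = 2.05.

2.05


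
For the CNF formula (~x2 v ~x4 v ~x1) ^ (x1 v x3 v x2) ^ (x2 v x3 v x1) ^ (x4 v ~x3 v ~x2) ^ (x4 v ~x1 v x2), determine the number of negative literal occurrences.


Scan each clause for negated literals.
Clause 1: 3 negative; Clause 2: 0 negative; Clause 3: 0 negative; Clause 4: 2 negative; Clause 5: 1 negative.
Total negative literal occurrences = 6.

6


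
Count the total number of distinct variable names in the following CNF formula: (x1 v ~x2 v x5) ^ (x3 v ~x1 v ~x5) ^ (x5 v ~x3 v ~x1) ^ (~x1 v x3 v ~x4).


Identify each distinct variable in the formula.
Variables found: x1, x2, x3, x4, x5.
Total distinct variables = 5.

5


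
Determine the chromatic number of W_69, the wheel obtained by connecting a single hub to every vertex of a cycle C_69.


W_69 consists of the cycle C_69 together with a hub vertex adjacent to every cycle vertex.
The cycle C_69 needs 3 colors (odd cycle -> 3).
The hub is adjacent to every cycle vertex, so it must receive a new color distinct from all of them.
Chromatic number = 3 + 1 = 4.

4


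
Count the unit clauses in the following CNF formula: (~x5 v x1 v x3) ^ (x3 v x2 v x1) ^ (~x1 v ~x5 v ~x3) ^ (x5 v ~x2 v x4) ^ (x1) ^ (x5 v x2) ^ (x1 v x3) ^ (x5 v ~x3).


A unit clause contains exactly one literal.
Unit clauses found: (x1).
Count = 1.

1


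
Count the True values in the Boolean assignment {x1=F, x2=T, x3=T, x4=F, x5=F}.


The weight is the number of variables assigned True.
True variables: x2, x3.
Weight = 2.

2


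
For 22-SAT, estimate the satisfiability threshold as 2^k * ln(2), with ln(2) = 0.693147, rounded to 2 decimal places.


Using the asymptotic formula: threshold ~ 2^k * ln(2).
2^22 = 4194304.
4194304 * 0.693147 = 2907269.23.

2907269.23


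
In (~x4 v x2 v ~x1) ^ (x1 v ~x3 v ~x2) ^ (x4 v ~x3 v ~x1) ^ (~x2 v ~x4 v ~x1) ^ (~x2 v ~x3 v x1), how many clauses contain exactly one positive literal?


A definite clause has exactly one positive literal.
Clause 1: 1 positive -> definite
Clause 2: 1 positive -> definite
Clause 3: 1 positive -> definite
Clause 4: 0 positive -> not definite
Clause 5: 1 positive -> definite
Definite clause count = 4.

4


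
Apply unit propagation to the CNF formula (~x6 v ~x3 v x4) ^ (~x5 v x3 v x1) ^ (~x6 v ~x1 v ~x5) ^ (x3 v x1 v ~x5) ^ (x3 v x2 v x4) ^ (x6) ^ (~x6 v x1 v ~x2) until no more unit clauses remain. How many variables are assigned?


Unit propagation repeatedly assigns the literal in any unit clause, then simplifies.
Assignments in order: x6 = T.
No further unit clauses remain.
Total variables assigned = 1.

1


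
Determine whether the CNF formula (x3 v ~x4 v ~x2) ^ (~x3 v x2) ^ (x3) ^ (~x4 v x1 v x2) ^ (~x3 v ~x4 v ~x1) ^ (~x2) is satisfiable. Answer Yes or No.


Check all 16 possible truth assignments.
Number of satisfying assignments found: 0.
The formula is unsatisfiable.

No


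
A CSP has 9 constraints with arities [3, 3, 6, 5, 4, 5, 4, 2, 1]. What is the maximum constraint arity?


The arities are: 3, 3, 6, 5, 4, 5, 4, 2, 1.
Scan for the maximum value.
Maximum arity = 6.

6


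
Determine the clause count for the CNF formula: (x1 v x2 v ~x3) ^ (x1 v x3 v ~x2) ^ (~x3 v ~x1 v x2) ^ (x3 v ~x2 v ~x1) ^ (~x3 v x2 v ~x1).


Each group enclosed in parentheses joined by ^ is one clause.
Counting the conjuncts: 5 clauses.

5


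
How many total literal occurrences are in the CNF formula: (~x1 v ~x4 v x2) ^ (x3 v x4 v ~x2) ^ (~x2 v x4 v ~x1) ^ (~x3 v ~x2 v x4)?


Clause lengths: 3, 3, 3, 3.
Sum = 3 + 3 + 3 + 3 = 12.

12


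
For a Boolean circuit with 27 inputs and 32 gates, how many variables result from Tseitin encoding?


The Tseitin transformation introduces one auxiliary variable per gate.
Total variables = inputs + gates = 27 + 32 = 59.

59


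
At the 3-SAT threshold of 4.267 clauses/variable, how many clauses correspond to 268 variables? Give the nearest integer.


The 3-SAT phase transition occurs at approximately 4.267 clauses per variable.
m = 4.267 * 268 = 1143.556.
Rounded to nearest integer: 1144.

1144


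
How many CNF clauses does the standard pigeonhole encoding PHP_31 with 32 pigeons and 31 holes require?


The PHP encoding has two parts:
1) At-least-one-hole clauses: 32 (one per pigeon, each with 31 literals).
2) At-most-one-pigeon-per-hole clauses: 31 holes * C(32,2) = 31 * 496 = 15376.
Total clauses = 32 + 15376 = 15408.

15408


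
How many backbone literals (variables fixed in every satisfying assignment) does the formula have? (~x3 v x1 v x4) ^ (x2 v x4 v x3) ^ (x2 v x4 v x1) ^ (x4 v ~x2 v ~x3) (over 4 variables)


Find all satisfying assignments: 11 model(s).
Check which variables have the same value in every model.
No variable is fixed across all models.
Backbone size = 0.

0


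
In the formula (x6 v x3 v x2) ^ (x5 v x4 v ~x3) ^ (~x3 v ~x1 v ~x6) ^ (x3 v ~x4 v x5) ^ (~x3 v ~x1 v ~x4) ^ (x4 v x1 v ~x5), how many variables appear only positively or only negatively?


A pure literal appears in only one polarity across all clauses.
Pure literals: x2 (positive only).
Count = 1.

1


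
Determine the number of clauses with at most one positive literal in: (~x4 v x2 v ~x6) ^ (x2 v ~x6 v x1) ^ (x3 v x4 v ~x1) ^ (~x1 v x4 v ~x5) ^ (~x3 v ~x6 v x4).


A Horn clause has at most one positive literal.
Clause 1: 1 positive lit(s) -> Horn
Clause 2: 2 positive lit(s) -> not Horn
Clause 3: 2 positive lit(s) -> not Horn
Clause 4: 1 positive lit(s) -> Horn
Clause 5: 1 positive lit(s) -> Horn
Total Horn clauses = 3.

3


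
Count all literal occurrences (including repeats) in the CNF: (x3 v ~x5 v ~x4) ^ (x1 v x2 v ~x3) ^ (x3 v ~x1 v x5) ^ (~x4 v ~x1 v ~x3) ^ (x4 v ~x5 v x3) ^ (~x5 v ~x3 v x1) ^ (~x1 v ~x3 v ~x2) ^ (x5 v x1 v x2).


Clause lengths: 3, 3, 3, 3, 3, 3, 3, 3.
Sum = 3 + 3 + 3 + 3 + 3 + 3 + 3 + 3 = 24.

24


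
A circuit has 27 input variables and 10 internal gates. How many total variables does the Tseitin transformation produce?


The Tseitin transformation introduces one auxiliary variable per gate.
Total variables = inputs + gates = 27 + 10 = 37.

37


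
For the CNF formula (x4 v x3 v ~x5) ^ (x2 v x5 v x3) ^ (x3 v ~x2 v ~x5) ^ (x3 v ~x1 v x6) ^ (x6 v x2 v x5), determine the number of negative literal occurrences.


Scan each clause for negated literals.
Clause 1: 1 negative; Clause 2: 0 negative; Clause 3: 2 negative; Clause 4: 1 negative; Clause 5: 0 negative.
Total negative literal occurrences = 4.

4


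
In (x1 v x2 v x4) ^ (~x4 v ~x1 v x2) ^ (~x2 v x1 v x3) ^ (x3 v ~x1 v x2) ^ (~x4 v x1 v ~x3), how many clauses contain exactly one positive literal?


A definite clause has exactly one positive literal.
Clause 1: 3 positive -> not definite
Clause 2: 1 positive -> definite
Clause 3: 2 positive -> not definite
Clause 4: 2 positive -> not definite
Clause 5: 1 positive -> definite
Definite clause count = 2.

2


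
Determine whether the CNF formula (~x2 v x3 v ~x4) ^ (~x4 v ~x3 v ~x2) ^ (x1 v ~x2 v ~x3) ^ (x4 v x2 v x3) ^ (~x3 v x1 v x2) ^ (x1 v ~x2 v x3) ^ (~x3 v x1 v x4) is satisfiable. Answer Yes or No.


Check all 16 possible truth assignments.
Number of satisfying assignments found: 6.
The formula is satisfiable.

Yes


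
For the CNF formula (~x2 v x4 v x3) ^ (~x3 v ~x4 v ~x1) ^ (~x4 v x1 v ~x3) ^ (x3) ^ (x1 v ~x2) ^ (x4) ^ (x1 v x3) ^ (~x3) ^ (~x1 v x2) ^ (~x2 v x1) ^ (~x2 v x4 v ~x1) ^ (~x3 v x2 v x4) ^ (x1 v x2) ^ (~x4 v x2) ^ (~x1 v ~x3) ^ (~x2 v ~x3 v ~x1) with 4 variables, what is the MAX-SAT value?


Enumerate all 16 truth assignments.
For each, count how many of the 16 clauses are satisfied.
The formula is not fully satisfiable, so the maximum is below 16.
Maximum simultaneously satisfiable clauses = 15.

15


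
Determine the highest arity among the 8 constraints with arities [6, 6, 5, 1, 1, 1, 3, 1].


The arities are: 6, 6, 5, 1, 1, 1, 3, 1.
Scan for the maximum value.
Maximum arity = 6.

6


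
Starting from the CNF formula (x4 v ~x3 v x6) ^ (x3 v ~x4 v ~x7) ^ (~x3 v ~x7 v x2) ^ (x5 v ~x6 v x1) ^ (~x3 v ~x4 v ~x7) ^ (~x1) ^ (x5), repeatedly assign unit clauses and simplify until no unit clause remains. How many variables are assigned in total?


Unit propagation repeatedly assigns the literal in any unit clause, then simplifies.
Assignments in order: x1 = F, x5 = T.
No further unit clauses remain.
Total variables assigned = 2.

2


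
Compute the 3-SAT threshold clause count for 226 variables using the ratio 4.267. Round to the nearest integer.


The 3-SAT phase transition occurs at approximately 4.267 clauses per variable.
m = 4.267 * 226 = 964.342.
Rounded to nearest integer: 964.

964


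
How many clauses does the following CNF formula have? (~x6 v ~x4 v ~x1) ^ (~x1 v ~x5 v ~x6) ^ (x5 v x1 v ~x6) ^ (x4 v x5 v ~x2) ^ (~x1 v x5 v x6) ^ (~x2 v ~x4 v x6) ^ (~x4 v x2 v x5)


Each group enclosed in parentheses joined by ^ is one clause.
Counting the conjuncts: 7 clauses.

7


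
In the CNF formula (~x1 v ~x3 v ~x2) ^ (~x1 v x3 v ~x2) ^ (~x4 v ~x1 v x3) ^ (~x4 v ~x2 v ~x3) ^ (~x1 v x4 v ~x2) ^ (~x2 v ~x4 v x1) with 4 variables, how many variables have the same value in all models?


Find all satisfying assignments: 9 model(s).
Check which variables have the same value in every model.
No variable is fixed across all models.
Backbone size = 0.

0


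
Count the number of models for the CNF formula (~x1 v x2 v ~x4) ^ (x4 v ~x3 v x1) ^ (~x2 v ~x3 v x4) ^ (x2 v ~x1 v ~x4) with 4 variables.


Enumerate all 16 truth assignments over 4 variables.
Test each against every clause.
Satisfying assignments found: 11.

11


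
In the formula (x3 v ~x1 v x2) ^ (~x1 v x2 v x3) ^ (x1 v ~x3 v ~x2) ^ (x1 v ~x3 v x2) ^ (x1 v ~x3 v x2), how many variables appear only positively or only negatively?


A pure literal appears in only one polarity across all clauses.
No pure literals found.
Count = 0.

0


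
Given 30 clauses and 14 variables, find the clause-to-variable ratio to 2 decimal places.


Clause-to-variable ratio = clauses / variables.
30 / 14 = 2.14.

2.14


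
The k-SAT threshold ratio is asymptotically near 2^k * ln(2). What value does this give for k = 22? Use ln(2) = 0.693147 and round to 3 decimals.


Using the asymptotic formula: threshold ~ 2^k * ln(2).
2^22 = 4194304.
4194304 * 0.693147 = 2907269.235.

2907269.235


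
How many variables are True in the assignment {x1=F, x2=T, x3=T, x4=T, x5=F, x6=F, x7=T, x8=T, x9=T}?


The weight is the number of variables assigned True.
True variables: x2, x3, x4, x7, x8, x9.
Weight = 6.

6


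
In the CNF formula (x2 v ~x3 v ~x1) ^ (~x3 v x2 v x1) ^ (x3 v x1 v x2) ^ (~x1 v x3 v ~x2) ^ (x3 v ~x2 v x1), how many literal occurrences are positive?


Scan each clause for unnegated literals.
Clause 1: 1 positive; Clause 2: 2 positive; Clause 3: 3 positive; Clause 4: 1 positive; Clause 5: 2 positive.
Total positive literal occurrences = 9.

9


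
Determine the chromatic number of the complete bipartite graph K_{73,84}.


K_{73,84} is bipartite by definition: the two parts are independent sets, with every edge crossing between them.
Color all vertices in one part with color 1 and all vertices in the other part with color 2.
Since the graph has at least one edge, one color does not suffice.
Chromatic number = 2.

2


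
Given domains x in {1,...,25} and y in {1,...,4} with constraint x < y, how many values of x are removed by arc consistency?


For the constraint x < y, x needs a supporting value in y's domain.
x can be at most 3 (one less than y's maximum).
Valid x values from domain: 3 out of 25.
Pruned = 25 - 3 = 22.

22


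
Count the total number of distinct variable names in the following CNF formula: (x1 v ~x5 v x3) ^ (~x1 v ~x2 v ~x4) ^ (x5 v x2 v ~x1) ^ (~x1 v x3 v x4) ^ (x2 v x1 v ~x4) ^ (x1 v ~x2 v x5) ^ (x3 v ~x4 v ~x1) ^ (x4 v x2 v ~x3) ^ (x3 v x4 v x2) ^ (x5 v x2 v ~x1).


Identify each distinct variable in the formula.
Variables found: x1, x2, x3, x4, x5.
Total distinct variables = 5.

5


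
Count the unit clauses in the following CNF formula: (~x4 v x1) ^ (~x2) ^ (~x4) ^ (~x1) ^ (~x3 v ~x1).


A unit clause contains exactly one literal.
Unit clauses found: (~x2), (~x4), (~x1).
Count = 3.

3


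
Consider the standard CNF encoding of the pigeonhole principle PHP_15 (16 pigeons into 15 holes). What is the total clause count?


The PHP encoding has two parts:
1) At-least-one-hole clauses: 16 (one per pigeon, each with 15 literals).
2) At-most-one-pigeon-per-hole clauses: 15 holes * C(16,2) = 15 * 120 = 1800.
Total clauses = 16 + 1800 = 1816.

1816


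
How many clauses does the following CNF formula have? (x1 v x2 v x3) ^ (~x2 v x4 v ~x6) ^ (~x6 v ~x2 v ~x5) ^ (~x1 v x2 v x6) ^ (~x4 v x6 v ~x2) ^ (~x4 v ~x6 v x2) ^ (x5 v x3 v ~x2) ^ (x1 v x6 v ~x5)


Each group enclosed in parentheses joined by ^ is one clause.
Counting the conjuncts: 8 clauses.

8


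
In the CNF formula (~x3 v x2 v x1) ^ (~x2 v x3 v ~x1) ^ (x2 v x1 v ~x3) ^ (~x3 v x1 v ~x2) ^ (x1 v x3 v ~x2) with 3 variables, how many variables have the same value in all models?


Find all satisfying assignments: 4 model(s).
Check which variables have the same value in every model.
No variable is fixed across all models.
Backbone size = 0.

0


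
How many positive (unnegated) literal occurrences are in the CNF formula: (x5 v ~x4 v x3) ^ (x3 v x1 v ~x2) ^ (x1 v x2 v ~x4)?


Scan each clause for unnegated literals.
Clause 1: 2 positive; Clause 2: 2 positive; Clause 3: 2 positive.
Total positive literal occurrences = 6.

6


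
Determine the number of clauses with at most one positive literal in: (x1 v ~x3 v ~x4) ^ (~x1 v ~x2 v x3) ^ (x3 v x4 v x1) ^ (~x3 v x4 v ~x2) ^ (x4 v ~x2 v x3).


A Horn clause has at most one positive literal.
Clause 1: 1 positive lit(s) -> Horn
Clause 2: 1 positive lit(s) -> Horn
Clause 3: 3 positive lit(s) -> not Horn
Clause 4: 1 positive lit(s) -> Horn
Clause 5: 2 positive lit(s) -> not Horn
Total Horn clauses = 3.

3


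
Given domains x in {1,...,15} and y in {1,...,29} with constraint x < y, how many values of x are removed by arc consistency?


For the constraint x < y, x needs a supporting value in y's domain.
x can be at most 28 (one less than y's maximum).
Valid x values from domain: 15 out of 15.
Pruned = 15 - 15 = 0.

0


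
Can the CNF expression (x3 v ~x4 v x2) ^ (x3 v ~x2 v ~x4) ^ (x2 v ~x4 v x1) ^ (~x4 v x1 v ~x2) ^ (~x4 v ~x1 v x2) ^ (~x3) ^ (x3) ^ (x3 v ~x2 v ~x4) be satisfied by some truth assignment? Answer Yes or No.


Check all 16 possible truth assignments.
Number of satisfying assignments found: 0.
The formula is unsatisfiable.

No


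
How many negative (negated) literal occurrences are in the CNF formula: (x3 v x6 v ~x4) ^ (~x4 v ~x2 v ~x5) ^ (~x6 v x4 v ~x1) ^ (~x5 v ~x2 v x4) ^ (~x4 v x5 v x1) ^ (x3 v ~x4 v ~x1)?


Scan each clause for negated literals.
Clause 1: 1 negative; Clause 2: 3 negative; Clause 3: 2 negative; Clause 4: 2 negative; Clause 5: 1 negative; Clause 6: 2 negative.
Total negative literal occurrences = 11.

11


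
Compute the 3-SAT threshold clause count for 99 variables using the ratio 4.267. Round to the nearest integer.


The 3-SAT phase transition occurs at approximately 4.267 clauses per variable.
m = 4.267 * 99 = 422.433.
Rounded to nearest integer: 422.

422


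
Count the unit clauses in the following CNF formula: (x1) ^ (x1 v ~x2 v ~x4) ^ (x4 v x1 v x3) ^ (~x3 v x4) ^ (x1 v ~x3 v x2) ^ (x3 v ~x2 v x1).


A unit clause contains exactly one literal.
Unit clauses found: (x1).
Count = 1.

1


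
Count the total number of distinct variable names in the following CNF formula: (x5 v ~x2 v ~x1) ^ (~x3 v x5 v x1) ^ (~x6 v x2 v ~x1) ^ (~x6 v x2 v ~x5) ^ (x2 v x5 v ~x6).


Identify each distinct variable in the formula.
Variables found: x1, x2, x3, x5, x6.
Total distinct variables = 5.

5


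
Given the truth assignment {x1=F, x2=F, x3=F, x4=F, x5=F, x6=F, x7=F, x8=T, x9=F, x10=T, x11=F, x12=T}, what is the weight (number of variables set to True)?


The weight is the number of variables assigned True.
True variables: x8, x10, x12.
Weight = 3.

3


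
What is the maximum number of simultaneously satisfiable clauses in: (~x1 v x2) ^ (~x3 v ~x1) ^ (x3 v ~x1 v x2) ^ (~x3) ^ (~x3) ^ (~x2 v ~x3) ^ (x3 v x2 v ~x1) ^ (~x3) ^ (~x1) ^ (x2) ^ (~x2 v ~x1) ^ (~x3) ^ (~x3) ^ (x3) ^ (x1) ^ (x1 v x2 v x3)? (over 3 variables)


Enumerate all 8 truth assignments.
For each, count how many of the 16 clauses are satisfied.
The formula is not fully satisfiable, so the maximum is below 16.
Maximum simultaneously satisfiable clauses = 14.

14


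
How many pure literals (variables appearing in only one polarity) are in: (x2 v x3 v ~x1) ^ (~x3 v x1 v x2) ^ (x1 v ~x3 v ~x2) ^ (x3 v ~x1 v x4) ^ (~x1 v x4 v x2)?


A pure literal appears in only one polarity across all clauses.
Pure literals: x4 (positive only).
Count = 1.

1


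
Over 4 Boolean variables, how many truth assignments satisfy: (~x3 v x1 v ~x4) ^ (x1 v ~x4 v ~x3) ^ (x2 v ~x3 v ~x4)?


Enumerate all 16 truth assignments over 4 variables.
Test each against every clause.
Satisfying assignments found: 13.

13


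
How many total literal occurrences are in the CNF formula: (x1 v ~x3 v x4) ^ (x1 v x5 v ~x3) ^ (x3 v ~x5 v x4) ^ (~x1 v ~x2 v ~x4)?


Clause lengths: 3, 3, 3, 3.
Sum = 3 + 3 + 3 + 3 = 12.

12


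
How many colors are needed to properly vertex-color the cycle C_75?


An odd cycle cannot be 2-colored: alternating two colors around the cycle returns to the start with a conflict.
Since 75 is odd, three colors are required (and three suffice).
Chromatic number = 3.

3


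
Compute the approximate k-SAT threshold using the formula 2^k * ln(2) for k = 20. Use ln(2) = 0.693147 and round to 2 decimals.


Using the asymptotic formula: threshold ~ 2^k * ln(2).
2^20 = 1048576.
1048576 * 0.693147 = 726817.31.

726817.31


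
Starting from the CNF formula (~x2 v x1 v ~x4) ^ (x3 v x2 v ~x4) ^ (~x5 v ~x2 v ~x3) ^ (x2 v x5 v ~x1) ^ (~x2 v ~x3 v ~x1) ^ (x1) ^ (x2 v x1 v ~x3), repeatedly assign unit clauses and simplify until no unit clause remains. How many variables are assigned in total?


Unit propagation repeatedly assigns the literal in any unit clause, then simplifies.
Assignments in order: x1 = T.
No further unit clauses remain.
Total variables assigned = 1.

1


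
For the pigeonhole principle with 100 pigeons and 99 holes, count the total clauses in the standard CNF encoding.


The PHP encoding has two parts:
1) At-least-one-hole clauses: 100 (one per pigeon, each with 99 literals).
2) At-most-one-pigeon-per-hole clauses: 99 holes * C(100,2) = 99 * 4950 = 490050.
Total clauses = 100 + 490050 = 490150.

490150


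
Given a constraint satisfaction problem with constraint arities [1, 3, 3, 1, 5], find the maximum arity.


The arities are: 1, 3, 3, 1, 5.
Scan for the maximum value.
Maximum arity = 5.

5


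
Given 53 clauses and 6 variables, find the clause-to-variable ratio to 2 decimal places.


Clause-to-variable ratio = clauses / variables.
53 / 6 = 8.83.

8.83


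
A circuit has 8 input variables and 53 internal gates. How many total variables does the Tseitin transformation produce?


The Tseitin transformation introduces one auxiliary variable per gate.
Total variables = inputs + gates = 8 + 53 = 61.

61


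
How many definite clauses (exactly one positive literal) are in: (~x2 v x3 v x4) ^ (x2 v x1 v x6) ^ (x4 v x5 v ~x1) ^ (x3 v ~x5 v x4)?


A definite clause has exactly one positive literal.
Clause 1: 2 positive -> not definite
Clause 2: 3 positive -> not definite
Clause 3: 2 positive -> not definite
Clause 4: 2 positive -> not definite
Definite clause count = 0.

0


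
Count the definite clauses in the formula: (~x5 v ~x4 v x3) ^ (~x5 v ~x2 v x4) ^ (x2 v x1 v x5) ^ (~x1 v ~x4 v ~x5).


A definite clause has exactly one positive literal.
Clause 1: 1 positive -> definite
Clause 2: 1 positive -> definite
Clause 3: 3 positive -> not definite
Clause 4: 0 positive -> not definite
Definite clause count = 2.

2


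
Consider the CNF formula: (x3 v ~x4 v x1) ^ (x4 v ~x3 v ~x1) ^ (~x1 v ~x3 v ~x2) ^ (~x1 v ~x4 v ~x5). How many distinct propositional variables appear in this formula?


Identify each distinct variable in the formula.
Variables found: x1, x2, x3, x4, x5.
Total distinct variables = 5.

5


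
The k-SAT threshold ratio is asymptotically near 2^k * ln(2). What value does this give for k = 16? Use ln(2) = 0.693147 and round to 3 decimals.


Using the asymptotic formula: threshold ~ 2^k * ln(2).
2^16 = 65536.
65536 * 0.693147 = 45426.082.

45426.082


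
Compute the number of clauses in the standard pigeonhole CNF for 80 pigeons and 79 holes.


The PHP encoding has two parts:
1) At-least-one-hole clauses: 80 (one per pigeon, each with 79 literals).
2) At-most-one-pigeon-per-hole clauses: 79 holes * C(80,2) = 79 * 3160 = 249640.
Total clauses = 80 + 249640 = 249720.

249720


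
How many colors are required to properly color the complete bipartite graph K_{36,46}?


K_{36,46} is bipartite by definition: the two parts are independent sets, with every edge crossing between them.
Color all vertices in one part with color 1 and all vertices in the other part with color 2.
Since the graph has at least one edge, one color does not suffice.
Chromatic number = 2.

2


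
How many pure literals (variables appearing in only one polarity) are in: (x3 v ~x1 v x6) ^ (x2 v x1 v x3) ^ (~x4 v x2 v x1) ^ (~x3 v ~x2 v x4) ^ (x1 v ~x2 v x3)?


A pure literal appears in only one polarity across all clauses.
Pure literals: x6 (positive only).
Count = 1.

1


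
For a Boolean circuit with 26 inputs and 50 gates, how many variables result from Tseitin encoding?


The Tseitin transformation introduces one auxiliary variable per gate.
Total variables = inputs + gates = 26 + 50 = 76.

76


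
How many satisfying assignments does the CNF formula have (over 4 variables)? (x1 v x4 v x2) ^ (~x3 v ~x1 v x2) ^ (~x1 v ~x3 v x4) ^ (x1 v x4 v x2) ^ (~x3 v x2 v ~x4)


Enumerate all 16 truth assignments over 4 variables.
Test each against every clause.
Satisfying assignments found: 10.

10


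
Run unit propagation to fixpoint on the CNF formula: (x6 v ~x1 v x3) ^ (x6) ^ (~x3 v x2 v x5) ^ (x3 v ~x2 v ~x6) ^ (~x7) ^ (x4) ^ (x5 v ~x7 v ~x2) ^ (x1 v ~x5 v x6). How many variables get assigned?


Unit propagation repeatedly assigns the literal in any unit clause, then simplifies.
Assignments in order: x6 = T, x7 = F, x4 = T.
No further unit clauses remain.
Total variables assigned = 3.

3


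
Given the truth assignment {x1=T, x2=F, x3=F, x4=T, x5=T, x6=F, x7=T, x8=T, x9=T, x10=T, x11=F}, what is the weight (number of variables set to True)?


The weight is the number of variables assigned True.
True variables: x1, x4, x5, x7, x8, x9, x10.
Weight = 7.

7


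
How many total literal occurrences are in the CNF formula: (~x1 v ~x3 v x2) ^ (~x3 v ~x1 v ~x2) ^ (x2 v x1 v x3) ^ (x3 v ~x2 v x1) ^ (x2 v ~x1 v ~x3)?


Clause lengths: 3, 3, 3, 3, 3.
Sum = 3 + 3 + 3 + 3 + 3 = 15.

15


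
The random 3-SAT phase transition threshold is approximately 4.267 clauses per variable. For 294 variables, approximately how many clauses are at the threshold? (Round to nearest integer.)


The 3-SAT phase transition occurs at approximately 4.267 clauses per variable.
m = 4.267 * 294 = 1254.498.
Rounded to nearest integer: 1254.

1254


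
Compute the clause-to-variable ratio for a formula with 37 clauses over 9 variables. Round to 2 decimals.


Clause-to-variable ratio = clauses / variables.
37 / 9 = 4.11.

4.11


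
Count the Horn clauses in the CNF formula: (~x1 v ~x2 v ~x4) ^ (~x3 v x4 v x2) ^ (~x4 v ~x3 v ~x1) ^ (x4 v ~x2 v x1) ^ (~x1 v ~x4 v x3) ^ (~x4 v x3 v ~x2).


A Horn clause has at most one positive literal.
Clause 1: 0 positive lit(s) -> Horn
Clause 2: 2 positive lit(s) -> not Horn
Clause 3: 0 positive lit(s) -> Horn
Clause 4: 2 positive lit(s) -> not Horn
Clause 5: 1 positive lit(s) -> Horn
Clause 6: 1 positive lit(s) -> Horn
Total Horn clauses = 4.

4


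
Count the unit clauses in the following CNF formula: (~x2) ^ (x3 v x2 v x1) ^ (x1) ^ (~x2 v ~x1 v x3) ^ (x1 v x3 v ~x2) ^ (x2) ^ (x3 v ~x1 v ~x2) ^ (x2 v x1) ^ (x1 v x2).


A unit clause contains exactly one literal.
Unit clauses found: (~x2), (x1), (x2).
Count = 3.

3


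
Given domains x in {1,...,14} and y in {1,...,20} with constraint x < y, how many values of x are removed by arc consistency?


For the constraint x < y, x needs a supporting value in y's domain.
x can be at most 19 (one less than y's maximum).
Valid x values from domain: 14 out of 14.
Pruned = 14 - 14 = 0.

0


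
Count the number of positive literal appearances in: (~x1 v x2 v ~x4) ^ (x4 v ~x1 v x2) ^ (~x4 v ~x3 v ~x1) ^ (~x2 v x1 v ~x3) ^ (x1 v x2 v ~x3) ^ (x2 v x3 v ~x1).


Scan each clause for unnegated literals.
Clause 1: 1 positive; Clause 2: 2 positive; Clause 3: 0 positive; Clause 4: 1 positive; Clause 5: 2 positive; Clause 6: 2 positive.
Total positive literal occurrences = 8.

8


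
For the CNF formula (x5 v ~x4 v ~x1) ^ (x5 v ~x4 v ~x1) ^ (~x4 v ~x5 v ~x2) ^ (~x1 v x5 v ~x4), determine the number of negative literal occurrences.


Scan each clause for negated literals.
Clause 1: 2 negative; Clause 2: 2 negative; Clause 3: 3 negative; Clause 4: 2 negative.
Total negative literal occurrences = 9.

9


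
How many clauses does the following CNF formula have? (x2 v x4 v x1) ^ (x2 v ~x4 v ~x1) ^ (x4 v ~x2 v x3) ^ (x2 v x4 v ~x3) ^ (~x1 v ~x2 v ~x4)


Each group enclosed in parentheses joined by ^ is one clause.
Counting the conjuncts: 5 clauses.

5


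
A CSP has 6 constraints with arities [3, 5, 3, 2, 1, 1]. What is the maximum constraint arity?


The arities are: 3, 5, 3, 2, 1, 1.
Scan for the maximum value.
Maximum arity = 5.

5


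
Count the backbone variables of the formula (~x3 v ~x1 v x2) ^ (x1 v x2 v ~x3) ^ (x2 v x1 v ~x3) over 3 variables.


Find all satisfying assignments: 6 model(s).
Check which variables have the same value in every model.
No variable is fixed across all models.
Backbone size = 0.

0


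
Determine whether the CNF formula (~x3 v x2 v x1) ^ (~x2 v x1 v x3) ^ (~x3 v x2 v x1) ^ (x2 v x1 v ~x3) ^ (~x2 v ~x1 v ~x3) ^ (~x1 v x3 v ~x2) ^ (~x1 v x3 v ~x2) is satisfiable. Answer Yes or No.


Check all 8 possible truth assignments.
Number of satisfying assignments found: 4.
The formula is satisfiable.

Yes


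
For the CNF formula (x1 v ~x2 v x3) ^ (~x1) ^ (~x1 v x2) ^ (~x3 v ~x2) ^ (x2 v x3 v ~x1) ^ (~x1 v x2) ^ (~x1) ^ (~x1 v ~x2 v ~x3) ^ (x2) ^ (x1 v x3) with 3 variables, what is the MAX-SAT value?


Enumerate all 8 truth assignments.
For each, count how many of the 10 clauses are satisfied.
The formula is not fully satisfiable, so the maximum is below 10.
Maximum simultaneously satisfiable clauses = 9.

9


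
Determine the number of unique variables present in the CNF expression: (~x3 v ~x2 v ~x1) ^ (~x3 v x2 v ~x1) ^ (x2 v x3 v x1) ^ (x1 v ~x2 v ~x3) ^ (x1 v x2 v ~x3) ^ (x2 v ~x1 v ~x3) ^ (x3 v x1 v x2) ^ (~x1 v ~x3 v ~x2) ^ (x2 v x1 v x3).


Identify each distinct variable in the formula.
Variables found: x1, x2, x3.
Total distinct variables = 3.

3


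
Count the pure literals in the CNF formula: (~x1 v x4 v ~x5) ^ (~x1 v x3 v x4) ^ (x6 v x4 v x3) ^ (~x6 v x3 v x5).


A pure literal appears in only one polarity across all clauses.
Pure literals: x1 (negative only), x3 (positive only), x4 (positive only).
Count = 3.

3


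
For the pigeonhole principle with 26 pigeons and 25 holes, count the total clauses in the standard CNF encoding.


The PHP encoding has two parts:
1) At-least-one-hole clauses: 26 (one per pigeon, each with 25 literals).
2) At-most-one-pigeon-per-hole clauses: 25 holes * C(26,2) = 25 * 325 = 8125.
Total clauses = 26 + 8125 = 8151.

8151


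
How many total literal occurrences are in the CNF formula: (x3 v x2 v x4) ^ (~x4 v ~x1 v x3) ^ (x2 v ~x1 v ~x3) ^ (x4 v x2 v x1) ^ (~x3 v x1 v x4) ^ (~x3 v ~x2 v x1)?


Clause lengths: 3, 3, 3, 3, 3, 3.
Sum = 3 + 3 + 3 + 3 + 3 + 3 = 18.

18


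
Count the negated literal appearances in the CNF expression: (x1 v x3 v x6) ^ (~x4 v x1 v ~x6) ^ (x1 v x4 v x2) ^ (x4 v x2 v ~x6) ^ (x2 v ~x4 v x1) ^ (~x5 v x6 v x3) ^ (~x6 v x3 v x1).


Scan each clause for negated literals.
Clause 1: 0 negative; Clause 2: 2 negative; Clause 3: 0 negative; Clause 4: 1 negative; Clause 5: 1 negative; Clause 6: 1 negative; Clause 7: 1 negative.
Total negative literal occurrences = 6.

6


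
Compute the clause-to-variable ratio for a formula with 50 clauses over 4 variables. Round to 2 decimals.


Clause-to-variable ratio = clauses / variables.
50 / 4 = 12.5.

12.5


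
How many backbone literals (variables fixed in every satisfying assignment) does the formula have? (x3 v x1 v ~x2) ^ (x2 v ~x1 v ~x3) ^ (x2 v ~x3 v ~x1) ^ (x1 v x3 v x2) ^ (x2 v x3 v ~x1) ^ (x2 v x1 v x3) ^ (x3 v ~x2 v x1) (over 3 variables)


Find all satisfying assignments: 4 model(s).
Check which variables have the same value in every model.
No variable is fixed across all models.
Backbone size = 0.

0


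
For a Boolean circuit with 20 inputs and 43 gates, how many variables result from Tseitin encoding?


The Tseitin transformation introduces one auxiliary variable per gate.
Total variables = inputs + gates = 20 + 43 = 63.

63


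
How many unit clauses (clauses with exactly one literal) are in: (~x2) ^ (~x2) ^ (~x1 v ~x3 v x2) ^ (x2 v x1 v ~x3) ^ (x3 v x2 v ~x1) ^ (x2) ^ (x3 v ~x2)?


A unit clause contains exactly one literal.
Unit clauses found: (~x2), (~x2), (x2).
Count = 3.

3


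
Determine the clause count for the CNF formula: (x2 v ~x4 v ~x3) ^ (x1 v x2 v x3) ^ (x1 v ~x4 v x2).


Each group enclosed in parentheses joined by ^ is one clause.
Counting the conjuncts: 3 clauses.

3


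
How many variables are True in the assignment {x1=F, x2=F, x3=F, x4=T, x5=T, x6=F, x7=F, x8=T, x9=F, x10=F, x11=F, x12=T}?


The weight is the number of variables assigned True.
True variables: x4, x5, x8, x12.
Weight = 4.

4


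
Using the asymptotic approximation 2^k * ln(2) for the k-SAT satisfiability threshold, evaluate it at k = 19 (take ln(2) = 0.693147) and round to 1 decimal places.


Using the asymptotic formula: threshold ~ 2^k * ln(2).
2^19 = 524288.
524288 * 0.693147 = 363408.7.

363408.7


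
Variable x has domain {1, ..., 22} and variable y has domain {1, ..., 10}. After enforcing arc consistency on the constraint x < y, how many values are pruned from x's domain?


For the constraint x < y, x needs a supporting value in y's domain.
x can be at most 9 (one less than y's maximum).
Valid x values from domain: 9 out of 22.
Pruned = 22 - 9 = 13.

13


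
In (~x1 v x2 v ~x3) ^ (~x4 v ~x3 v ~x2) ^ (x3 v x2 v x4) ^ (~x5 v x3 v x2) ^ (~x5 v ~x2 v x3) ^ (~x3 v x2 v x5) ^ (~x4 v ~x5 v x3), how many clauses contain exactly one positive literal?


A definite clause has exactly one positive literal.
Clause 1: 1 positive -> definite
Clause 2: 0 positive -> not definite
Clause 3: 3 positive -> not definite
Clause 4: 2 positive -> not definite
Clause 5: 1 positive -> definite
Clause 6: 2 positive -> not definite
Clause 7: 1 positive -> definite
Definite clause count = 3.

3


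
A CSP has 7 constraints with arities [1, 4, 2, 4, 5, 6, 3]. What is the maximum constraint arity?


The arities are: 1, 4, 2, 4, 5, 6, 3.
Scan for the maximum value.
Maximum arity = 6.

6


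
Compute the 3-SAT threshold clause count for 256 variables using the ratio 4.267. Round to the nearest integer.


The 3-SAT phase transition occurs at approximately 4.267 clauses per variable.
m = 4.267 * 256 = 1092.352.
Rounded to nearest integer: 1092.

1092


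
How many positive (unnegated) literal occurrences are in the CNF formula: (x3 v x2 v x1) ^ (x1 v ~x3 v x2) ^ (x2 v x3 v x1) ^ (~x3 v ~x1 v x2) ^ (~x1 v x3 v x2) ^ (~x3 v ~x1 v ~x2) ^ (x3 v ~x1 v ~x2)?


Scan each clause for unnegated literals.
Clause 1: 3 positive; Clause 2: 2 positive; Clause 3: 3 positive; Clause 4: 1 positive; Clause 5: 2 positive; Clause 6: 0 positive; Clause 7: 1 positive.
Total positive literal occurrences = 12.

12


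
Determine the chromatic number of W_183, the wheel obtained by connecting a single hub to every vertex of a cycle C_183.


W_183 consists of the cycle C_183 together with a hub vertex adjacent to every cycle vertex.
The cycle C_183 needs 3 colors (odd cycle -> 3).
The hub is adjacent to every cycle vertex, so it must receive a new color distinct from all of them.
Chromatic number = 3 + 1 = 4.

4


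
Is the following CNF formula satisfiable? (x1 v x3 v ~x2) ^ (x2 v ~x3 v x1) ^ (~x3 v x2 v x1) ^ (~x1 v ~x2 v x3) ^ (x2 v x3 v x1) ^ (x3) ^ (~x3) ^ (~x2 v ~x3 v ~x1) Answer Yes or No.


Check all 8 possible truth assignments.
Number of satisfying assignments found: 0.
The formula is unsatisfiable.

No


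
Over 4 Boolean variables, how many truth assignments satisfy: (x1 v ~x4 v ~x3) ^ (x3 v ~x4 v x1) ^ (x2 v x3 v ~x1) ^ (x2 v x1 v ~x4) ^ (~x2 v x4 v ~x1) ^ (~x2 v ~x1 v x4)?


Enumerate all 16 truth assignments over 4 variables.
Test each against every clause.
Satisfying assignments found: 8.

8


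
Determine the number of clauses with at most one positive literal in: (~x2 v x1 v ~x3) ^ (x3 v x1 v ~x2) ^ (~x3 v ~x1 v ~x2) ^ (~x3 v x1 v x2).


A Horn clause has at most one positive literal.
Clause 1: 1 positive lit(s) -> Horn
Clause 2: 2 positive lit(s) -> not Horn
Clause 3: 0 positive lit(s) -> Horn
Clause 4: 2 positive lit(s) -> not Horn
Total Horn clauses = 2.

2


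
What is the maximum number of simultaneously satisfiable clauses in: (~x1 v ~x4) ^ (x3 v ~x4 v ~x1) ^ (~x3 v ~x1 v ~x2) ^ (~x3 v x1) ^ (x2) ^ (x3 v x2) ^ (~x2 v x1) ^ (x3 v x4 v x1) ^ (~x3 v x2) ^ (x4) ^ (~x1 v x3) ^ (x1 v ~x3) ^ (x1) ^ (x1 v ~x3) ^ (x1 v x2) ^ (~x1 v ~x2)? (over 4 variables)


Enumerate all 16 truth assignments.
For each, count how many of the 16 clauses are satisfied.
The formula is not fully satisfiable, so the maximum is below 16.
Maximum simultaneously satisfiable clauses = 14.

14


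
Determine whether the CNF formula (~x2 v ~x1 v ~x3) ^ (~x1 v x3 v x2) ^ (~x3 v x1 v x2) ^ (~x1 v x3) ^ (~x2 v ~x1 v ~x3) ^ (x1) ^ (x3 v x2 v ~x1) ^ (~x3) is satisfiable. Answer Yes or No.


Check all 8 possible truth assignments.
Number of satisfying assignments found: 0.
The formula is unsatisfiable.

No


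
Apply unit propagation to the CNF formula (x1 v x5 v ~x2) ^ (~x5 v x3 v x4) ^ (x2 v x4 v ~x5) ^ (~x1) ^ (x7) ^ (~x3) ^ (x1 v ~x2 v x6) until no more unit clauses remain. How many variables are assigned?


Unit propagation repeatedly assigns the literal in any unit clause, then simplifies.
Assignments in order: x1 = F, x7 = T, x3 = F.
No further unit clauses remain.
Total variables assigned = 3.

3


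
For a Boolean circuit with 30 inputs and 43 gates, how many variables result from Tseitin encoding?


The Tseitin transformation introduces one auxiliary variable per gate.
Total variables = inputs + gates = 30 + 43 = 73.

73
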